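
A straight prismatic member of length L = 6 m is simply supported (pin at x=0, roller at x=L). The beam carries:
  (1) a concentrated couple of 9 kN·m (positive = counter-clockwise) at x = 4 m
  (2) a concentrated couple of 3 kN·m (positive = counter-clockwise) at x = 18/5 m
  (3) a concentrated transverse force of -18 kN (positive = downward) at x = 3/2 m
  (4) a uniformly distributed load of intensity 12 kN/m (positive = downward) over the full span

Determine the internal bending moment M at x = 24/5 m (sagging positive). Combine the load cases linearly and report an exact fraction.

M(24/5) = 669/25 kN·m

Load 1 — applied couple M₀=9 kN·m at a=4 m (b=L-a=2):
  M_1 = M₀x/L - M₀  [x>a] = 9·(24/5)/6 - 9 = -9/5 kN·m
Load 2 — applied couple M₀=3 kN·m at a=18/5 m (b=L-a=12/5):
  M_2 = M₀x/L - M₀  [x>a] = 3·(24/5)/6 - 3 = -3/5 kN·m
Load 3 — point force P=-18 kN at a=3/2 m (b=L-a=9/2):
  M_3 = Pa(L-x)/L  [x>a] = (-18)·(3/2)·(6-(24/5))/6 = -27/5 kN·m
Load 4 — uniform load w=12 kN/m over full span:
  M_4 = wx(L-x)/2 = 12·(24/5)·(6-(24/5))/2 = 864/25 kN·m
Superposition: M = Σ M_i = 669/25 kN·m ≈ 26.760000 kN·m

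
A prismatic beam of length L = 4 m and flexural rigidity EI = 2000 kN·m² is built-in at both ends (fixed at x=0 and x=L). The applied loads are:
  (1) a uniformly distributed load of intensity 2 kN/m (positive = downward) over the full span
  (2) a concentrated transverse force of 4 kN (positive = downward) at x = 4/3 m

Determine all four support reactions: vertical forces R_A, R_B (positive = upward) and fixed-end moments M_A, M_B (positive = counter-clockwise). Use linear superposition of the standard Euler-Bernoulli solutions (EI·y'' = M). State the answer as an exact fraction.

Load 1 — uniform load w=2 kN/m over full span:
  R_A = wL/2 = 2·4/2 = 4 kN
  M_A = wL²/12 = 2·4²/12 = 8/3 kN·m
  R_B = wL/2 = 2·4/2 = 4 kN
  M_B = -wL²/12 = -2·4²/12 = -8/3 kN·m
Load 2 — point force P=4 kN at a=4/3 m (b=L-a=8/3):
  R_A = Pb²(3a+b)/L³ = 4·(8/3)²·(3·(4/3)+(8/3))/4³ = 80/27 kN
  M_A = Pab²/L² = 4·(4/3)·(8/3)²/4² = 64/27 kN·m
  R_B = Pa²(a+3b)/L³ = 4·(4/3)²·((4/3)+3·(8/3))/4³ = 28/27 kN
  M_B = -Pa²b/L² = -4·(4/3)²·(8/3)/4² = -32/27 kN·m
Superposition: R_A = 188/27 kN, M_A = 136/27 kN·m, R_B = 136/27 kN, M_B = -104/27 kN·m

R_A = 188/27 kN, M_A = 136/27 kN·m, R_B = 136/27 kN, M_B = -104/27 kN·m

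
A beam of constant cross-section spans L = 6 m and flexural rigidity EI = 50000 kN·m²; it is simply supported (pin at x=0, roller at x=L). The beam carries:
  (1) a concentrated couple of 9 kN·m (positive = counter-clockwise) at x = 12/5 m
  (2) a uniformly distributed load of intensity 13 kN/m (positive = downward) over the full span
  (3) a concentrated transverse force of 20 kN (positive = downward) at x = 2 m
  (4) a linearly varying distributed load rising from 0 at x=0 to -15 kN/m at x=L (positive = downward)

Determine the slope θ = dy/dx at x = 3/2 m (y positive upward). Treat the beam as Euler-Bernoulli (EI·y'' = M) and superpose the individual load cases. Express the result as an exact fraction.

θ(3/2) = -3503353/2880000000 rad

Load 1 — applied couple M₀=9 kN·m at a=12/5 m (b=L-a=18/5):
  θ_1 = (M₀x²/(2L)+C₁)/EI  [x≤a] with C₁=M₀(3b²-L²)/(6L)=18/25 = (9·(3/2)²/(2·6)+(18/25))/50000 = 963/20000000 rad
Load 2 — uniform load w=13 kN/m over full span:
  θ_2 = -w(L³-6Lx²+4x³)/(24EI) = -13·(6³-6·6·(3/2)²+4·(3/2)³)/(24·50000) = -1287/800000 rad
Load 3 — point force P=20 kN at a=2 m (b=L-a=4):
  θ_3 = -Pb(L²-b²-3x²)/(6LEI)  [x≤a] = -20·4·(6²-4²-3·(3/2)²)/(6·6·50000) = -53/90000 rad
Load 4 — triangular load w₀=-15 kN/m (0→w₀ over full span):
  θ_4 = -w₀(7L⁴-30L²x²+15x⁴)/(360LEI) = -(-15)·(7·6⁴-30·6²·(3/2)²+15·(3/2)⁴)/(360·6·50000) = 11943/12800000 rad
Superposition: θ = Σ θ_i = -3503353/2880000000 rad ≈ -0.001216 rad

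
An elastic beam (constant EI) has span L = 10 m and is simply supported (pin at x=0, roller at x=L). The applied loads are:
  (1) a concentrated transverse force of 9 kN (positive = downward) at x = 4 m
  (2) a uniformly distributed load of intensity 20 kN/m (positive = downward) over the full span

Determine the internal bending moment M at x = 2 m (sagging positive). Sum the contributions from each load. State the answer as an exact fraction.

Load 1 — point force P=9 kN at a=4 m (b=L-a=6):
  M_1 = Pbx/L  [x≤a] = 9·6·2/10 = 54/5 kN·m
Load 2 — uniform load w=20 kN/m over full span:
  M_2 = wx(L-x)/2 = 20·2·(10-2)/2 = 160 kN·m
Superposition: M = Σ M_i = 854/5 kN·m ≈ 170.800000 kN·m

M(2) = 854/5 kN·m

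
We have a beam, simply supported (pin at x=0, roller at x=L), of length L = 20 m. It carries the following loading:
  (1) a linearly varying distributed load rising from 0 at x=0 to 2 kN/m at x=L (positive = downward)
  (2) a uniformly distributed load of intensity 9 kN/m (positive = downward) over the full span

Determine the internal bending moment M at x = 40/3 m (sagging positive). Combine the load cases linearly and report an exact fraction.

Load 1 — triangular load w₀=2 kN/m (0→w₀ over full span):
  M_1 = w₀Lx/6 - w₀x³/(6L) = 2·20·(40/3)/6 - 2·(40/3)³/(6·20) = 4000/81 kN·m
Load 2 — uniform load w=9 kN/m over full span:
  M_2 = wx(L-x)/2 = 9·(40/3)·(20-(40/3))/2 = 400 kN·m
Superposition: M = Σ M_i = 36400/81 kN·m ≈ 449.382716 kN·m

M(40/3) = 36400/81 kN·m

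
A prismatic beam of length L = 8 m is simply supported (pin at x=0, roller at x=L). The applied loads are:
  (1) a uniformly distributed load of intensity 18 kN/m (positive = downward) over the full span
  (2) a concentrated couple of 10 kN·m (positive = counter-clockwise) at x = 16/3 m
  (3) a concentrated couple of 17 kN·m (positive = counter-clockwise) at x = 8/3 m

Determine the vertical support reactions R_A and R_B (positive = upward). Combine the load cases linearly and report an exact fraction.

Load 1 — uniform load w=18 kN/m over full span:
  R_A = wL/2 = 18·8/2 = 72 kN
  R_B = wL/2 = 18·8/2 = 72 kN
Load 2 — applied couple M₀=10 kN·m at a=16/3 m (b=L-a=8/3):
  R_A = M₀/L = 10/8 = 5/4 kN
  R_B = -M₀/L = -10/8 = -5/4 kN
Load 3 — applied couple M₀=17 kN·m at a=8/3 m (b=L-a=16/3):
  R_A = M₀/L = 17/8 kN
  R_B = -M₀/L = -17/8 kN
Superposition: R_A = 603/8 kN, R_B = 549/8 kN

R_A = 603/8 kN, R_B = 549/8 kN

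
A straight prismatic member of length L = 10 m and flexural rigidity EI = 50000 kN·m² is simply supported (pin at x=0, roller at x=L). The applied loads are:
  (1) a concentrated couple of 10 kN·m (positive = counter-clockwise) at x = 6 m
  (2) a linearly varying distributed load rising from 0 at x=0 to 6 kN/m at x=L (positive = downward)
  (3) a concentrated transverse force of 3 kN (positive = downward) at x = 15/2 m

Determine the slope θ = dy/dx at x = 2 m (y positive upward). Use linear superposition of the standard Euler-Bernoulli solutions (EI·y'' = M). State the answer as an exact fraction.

Load 1 — applied couple M₀=10 kN·m at a=6 m (b=L-a=4):
  θ_1 = (M₀x²/(2L)+C₁)/EI  [x≤a] with C₁=M₀(3b²-L²)/(6L)=-26/3 = (10·2²/(2·10)+(-26/3))/50000 = -1/7500 rad
Load 2 — triangular load w₀=6 kN/m (0→w₀ over full span):
  θ_2 = -w₀(7L⁴-30L²x²+15x⁴)/(360LEI) = -6·(7·10⁴-30·10²·2²+15·2⁴)/(360·10·50000) = -91/46875 rad
Load 3 — point force P=3 kN at a=15/2 m (b=L-a=5/2):
  θ_3 = -Pb(L²-b²-3x²)/(6LEI)  [x≤a] = -3·(5/2)·(10²-(5/2)²-3·2²)/(6·10·50000) = -327/1600000 rad
Superposition: θ = Σ θ_i = -54697/24000000 rad ≈ -0.002279 rad

θ(2) = -54697/24000000 rad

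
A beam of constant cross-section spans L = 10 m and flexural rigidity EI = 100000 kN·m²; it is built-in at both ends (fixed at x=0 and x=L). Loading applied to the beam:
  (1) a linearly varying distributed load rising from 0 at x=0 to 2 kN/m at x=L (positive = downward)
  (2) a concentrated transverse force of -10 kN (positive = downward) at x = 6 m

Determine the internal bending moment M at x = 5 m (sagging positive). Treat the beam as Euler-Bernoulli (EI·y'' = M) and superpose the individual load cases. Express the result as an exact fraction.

Load 1 — triangular load w₀=2 kN/m (0→w₀ over full span):
  M_1 = 3w₀Lx/20 - w₀L²/30 - w₀x³/(6L) = 3·2·10·5/20 - 2·10²/30 - 2·5³/(6·10) = 25/6 kN·m
Load 2 — point force P=-10 kN at a=6 m (b=L-a=4):
  M_2 = Pb²(3a+b)x/L³ - Pab²/L²  [x≤a] = (-10)·4²·(3·6+4)·5/10³ - (-10)·6·4²/10² = -8 kN·m
Superposition: M = Σ M_i = -23/6 kN·m ≈ -3.833333 kN·m

M(5) = -23/6 kN·m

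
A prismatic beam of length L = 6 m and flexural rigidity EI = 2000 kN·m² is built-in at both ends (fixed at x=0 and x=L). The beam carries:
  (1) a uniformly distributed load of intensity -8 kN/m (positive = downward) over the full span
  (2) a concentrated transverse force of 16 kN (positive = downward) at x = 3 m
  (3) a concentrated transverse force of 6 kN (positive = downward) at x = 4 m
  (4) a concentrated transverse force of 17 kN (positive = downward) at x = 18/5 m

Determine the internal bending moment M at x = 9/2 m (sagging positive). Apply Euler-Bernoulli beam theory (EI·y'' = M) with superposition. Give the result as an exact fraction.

M(9/2) = 127/750 kN·m

Load 1 — uniform load w=-8 kN/m over full span:
  M_1 = wLx/2 - wL²/12 - wx²/2 = (-8)·6·(9/2)/2 - (-8)·6²/12 - (-8)·(9/2)²/2 = -3 kN·m
Load 2 — point force P=16 kN at a=3 m (b=L-a=3):
  M_2 = Pa²(a+3b)(L-x)/L³ - Pa²b/L²  [x>a] = 16·3²·(3+3·3)·(6-(9/2))/6³ - 16·3²·3/6² = 0 kN·m
Load 3 — point force P=6 kN at a=4 m (b=L-a=2):
  M_3 = Pa²(a+3b)(L-x)/L³ - Pa²b/L²  [x>a] = 6·4²·(4+3·2)·(6-(9/2))/6³ - 6·4²·2/6² = 4/3 kN·m
Load 4 — point force P=17 kN at a=18/5 m (b=L-a=12/5):
  M_4 = Pa²(a+3b)(L-x)/L³ - Pa²b/L²  [x>a] = 17·(18/5)²·((18/5)+3·(12/5))·(6-(9/2))/6³ - 17·(18/5)²·(12/5)/6² = 459/250 kN·m
Superposition: M = Σ M_i = 127/750 kN·m ≈ 0.169333 kN·m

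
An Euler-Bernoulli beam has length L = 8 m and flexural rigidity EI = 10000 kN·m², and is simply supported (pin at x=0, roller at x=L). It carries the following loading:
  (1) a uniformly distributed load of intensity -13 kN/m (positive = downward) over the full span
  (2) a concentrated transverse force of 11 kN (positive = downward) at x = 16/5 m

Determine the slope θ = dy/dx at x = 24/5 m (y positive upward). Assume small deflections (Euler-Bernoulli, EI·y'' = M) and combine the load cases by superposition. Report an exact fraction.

Load 1 — uniform load w=-13 kN/m over full span:
  θ_1 = -w(L³-6Lx²+4x³)/(24EI) = -(-13)·(8³-6·8·(24/5)²+4·(24/5)³)/(24·10000) = -1924/234375 rad
Load 2 — point force P=11 kN at a=16/5 m (b=L-a=24/5):
  θ_2 = -Pa(2L²-6Lx+3x²+a²)/(6LEI)  [x>a] = -11·(16/5)·(2·8²-6·8·(24/5)+3·(24/5)²+(16/5)²)/(6·8·10000) = 132/78125 rad
Superposition: θ = Σ θ_i = -1528/234375 rad ≈ -0.006519 rad

θ(24/5) = -1528/234375 rad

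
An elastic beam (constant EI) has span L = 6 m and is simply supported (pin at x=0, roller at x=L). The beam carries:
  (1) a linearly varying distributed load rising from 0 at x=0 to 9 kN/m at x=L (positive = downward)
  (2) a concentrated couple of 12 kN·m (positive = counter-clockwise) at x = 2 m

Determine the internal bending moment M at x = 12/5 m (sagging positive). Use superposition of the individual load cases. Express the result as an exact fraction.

Load 1 — triangular load w₀=9 kN/m (0→w₀ over full span):
  M_1 = w₀Lx/6 - w₀x³/(6L) = 9·6·(12/5)/6 - 9·(12/5)³/(6·6) = 2268/125 kN·m
Load 2 — applied couple M₀=12 kN·m at a=2 m (b=L-a=4):
  M_2 = M₀x/L - M₀  [x>a] = 12·(12/5)/6 - 12 = -36/5 kN·m
Superposition: M = Σ M_i = 1368/125 kN·m ≈ 10.944000 kN·m

M(12/5) = 1368/125 kN·m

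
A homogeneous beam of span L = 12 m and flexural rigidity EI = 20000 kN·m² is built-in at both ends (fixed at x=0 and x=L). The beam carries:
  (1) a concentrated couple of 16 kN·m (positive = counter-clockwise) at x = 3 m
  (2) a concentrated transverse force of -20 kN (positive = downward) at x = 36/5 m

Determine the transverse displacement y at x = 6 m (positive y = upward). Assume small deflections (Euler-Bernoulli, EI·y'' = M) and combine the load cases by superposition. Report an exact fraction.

Load 1 — applied couple M₀=16 kN·m at a=3 m (b=L-a=9):
  y_1 = (R_Ax³/6 - M_Ax²/2 - M₀(x-a)²/2)/EI  [x>a] with R_A=3/2, M_A=-3 = ((3/2)·6³/6 - (-3)·6²/2 - 16·(6-3)²/2)/20000 = 9/5000 m
Load 2 — point force P=-20 kN at a=36/5 m (b=L-a=24/5):
  y_2 = -Pb²x²(3aL-(3a+b)x)/(6L³EI)  [x≤a] = -(-20)·(24/5)²·6²·(3·(36/5)·12-(3·(36/5)+(24/5))·6)/(6·12³·20000) = 126/15625 m
Superposition: y = Σ y_i = 1233/125000 m ≈ 0.009864 m

y(6) = 1233/125000 m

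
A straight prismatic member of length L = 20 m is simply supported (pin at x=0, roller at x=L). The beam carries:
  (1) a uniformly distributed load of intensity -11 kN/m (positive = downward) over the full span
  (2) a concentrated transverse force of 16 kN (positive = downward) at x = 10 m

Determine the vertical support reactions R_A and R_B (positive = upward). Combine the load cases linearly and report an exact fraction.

R_A = -102 kN, R_B = -102 kN

Load 1 — uniform load w=-11 kN/m over full span:
  R_A = wL/2 = (-11)·20/2 = -110 kN
  R_B = wL/2 = (-11)·20/2 = -110 kN
Load 2 — point force P=16 kN at a=10 m (b=L-a=10):
  R_A = Pb/L = 16·10/20 = 8 kN
  R_B = Pa/L = 16·10/20 = 8 kN
Superposition: R_A = -102 kN, R_B = -102 kN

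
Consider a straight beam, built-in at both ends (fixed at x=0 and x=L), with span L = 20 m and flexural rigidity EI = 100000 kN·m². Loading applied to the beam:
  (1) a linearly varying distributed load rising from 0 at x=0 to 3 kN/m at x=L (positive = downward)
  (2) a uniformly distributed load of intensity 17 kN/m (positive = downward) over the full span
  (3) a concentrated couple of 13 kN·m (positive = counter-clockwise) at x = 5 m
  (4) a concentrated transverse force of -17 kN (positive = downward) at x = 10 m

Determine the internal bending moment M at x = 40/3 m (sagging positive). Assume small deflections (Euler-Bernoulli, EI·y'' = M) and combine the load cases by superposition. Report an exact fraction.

Load 1 — triangular load w₀=3 kN/m (0→w₀ over full span):
  M_1 = 3w₀Lx/20 - w₀L²/30 - w₀x³/(6L) = 3·3·20·(40/3)/20 - 3·20²/30 - 3·(40/3)³/(6·20) = 560/27 kN·m
Load 2 — uniform load w=17 kN/m over full span:
  M_2 = wLx/2 - wL²/12 - wx²/2 = 17·20·(40/3)/2 - 17·20²/12 - 17·(40/3)²/2 = 1700/9 kN·m
Load 3 — applied couple M₀=13 kN·m at a=5 m (b=L-a=15):
  M_3 = R_Ax - M_A - M₀  [x>a] with R_A=117/160, M_A=-39/16 = (117/160)·(40/3) - (-39/16) - 13 = -13/16 kN·m
Load 4 — point force P=-17 kN at a=10 m (b=L-a=10):
  M_4 = Pa²(a+3b)(L-x)/L³ - Pa²b/L²  [x>a] = (-17)·10²·(10+3·10)·(20-(40/3))/20³ - (-17)·10²·10/20² = -85/6 kN·m
Superposition: M = Σ M_i = 84089/432 kN·m ≈ 194.650463 kN·m

M(40/3) = 84089/432 kN·m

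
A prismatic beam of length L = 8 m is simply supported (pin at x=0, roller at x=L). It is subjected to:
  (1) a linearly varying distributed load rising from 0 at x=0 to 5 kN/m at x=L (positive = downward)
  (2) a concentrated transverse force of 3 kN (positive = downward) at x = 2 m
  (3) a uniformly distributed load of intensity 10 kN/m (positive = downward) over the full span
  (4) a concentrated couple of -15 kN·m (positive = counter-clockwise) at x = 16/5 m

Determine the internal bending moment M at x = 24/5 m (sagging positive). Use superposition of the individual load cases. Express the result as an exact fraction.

M(24/5) = 2642/25 kN·m

Load 1 — triangular load w₀=5 kN/m (0→w₀ over full span):
  M_1 = w₀Lx/6 - w₀x³/(6L) = 5·8·(24/5)/6 - 5·(24/5)³/(6·8) = 512/25 kN·m
Load 2 — point force P=3 kN at a=2 m (b=L-a=6):
  M_2 = Pa(L-x)/L  [x>a] = 3·2·(8-(24/5))/8 = 12/5 kN·m
Load 3 — uniform load w=10 kN/m over full span:
  M_3 = wx(L-x)/2 = 10·(24/5)·(8-(24/5))/2 = 384/5 kN·m
Load 4 — applied couple M₀=-15 kN·m at a=16/5 m (b=L-a=24/5):
  M_4 = M₀x/L - M₀  [x>a] = (-15)·(24/5)/8 - (-15) = 6 kN·m
Superposition: M = Σ M_i = 2642/25 kN·m ≈ 105.680000 kN·m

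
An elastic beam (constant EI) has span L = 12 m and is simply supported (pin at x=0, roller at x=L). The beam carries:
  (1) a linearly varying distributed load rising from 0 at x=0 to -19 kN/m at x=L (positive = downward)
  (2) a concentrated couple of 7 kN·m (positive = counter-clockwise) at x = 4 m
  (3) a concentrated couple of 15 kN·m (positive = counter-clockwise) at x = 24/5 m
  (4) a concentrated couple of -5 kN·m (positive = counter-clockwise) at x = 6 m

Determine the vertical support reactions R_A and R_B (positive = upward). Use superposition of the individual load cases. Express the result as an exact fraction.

Load 1 — triangular load w₀=-19 kN/m (0→w₀ over full span):
  R_A = w₀L/6 = (-19)·12/6 = -38 kN
  R_B = w₀L/3 = (-19)·12/3 = -76 kN
Load 2 — applied couple M₀=7 kN·m at a=4 m (b=L-a=8):
  R_A = M₀/L = 7/12 kN
  R_B = -M₀/L = -7/12 kN
Load 3 — applied couple M₀=15 kN·m at a=24/5 m (b=L-a=36/5):
  R_A = M₀/L = 15/12 = 5/4 kN
  R_B = -M₀/L = -15/12 = -5/4 kN
Load 4 — applied couple M₀=-5 kN·m at a=6 m (b=L-a=6):
  R_A = M₀/L = (-5)/12 = -5/12 kN
  R_B = -M₀/L = -(-5)/12 = 5/12 kN
Superposition: R_A = -439/12 kN, R_B = -929/12 kN

R_A = -439/12 kN, R_B = -929/12 kN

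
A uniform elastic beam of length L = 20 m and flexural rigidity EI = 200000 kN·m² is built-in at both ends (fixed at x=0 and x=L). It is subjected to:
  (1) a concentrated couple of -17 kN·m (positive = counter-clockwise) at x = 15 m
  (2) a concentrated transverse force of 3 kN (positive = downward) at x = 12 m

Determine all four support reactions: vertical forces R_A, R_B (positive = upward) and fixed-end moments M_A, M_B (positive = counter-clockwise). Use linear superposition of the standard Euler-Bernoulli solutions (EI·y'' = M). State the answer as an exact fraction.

Load 1 — applied couple M₀=-17 kN·m at a=15 m (b=L-a=5):
  R_A = 6M₀ab/L³ = 6·(-17)·15·5/20³ = -153/160 kN
  M_A = M₀b(2a-b)/L² = (-17)·5·(2·15-5)/20² = -85/16 kN·m
  R_B = -6M₀ab/L³ = -6·(-17)·15·5/20³ = 153/160 kN
  M_B = M₀a(2b-a)/L² = (-17)·15·(2·5-15)/20² = 51/16 kN·m
Load 2 — point force P=3 kN at a=12 m (b=L-a=8):
  R_A = Pb²(3a+b)/L³ = 3·8²·(3·12+8)/20³ = 132/125 kN
  M_A = Pab²/L² = 3·12·8²/20² = 144/25 kN·m
  R_B = Pa²(a+3b)/L³ = 3·12²·(12+3·8)/20³ = 243/125 kN
  M_B = -Pa²b/L² = -3·12²·8/20² = -216/25 kN·m
Superposition: R_A = 399/4000 kN, M_A = 179/400 kN·m, R_B = 11601/4000 kN, M_B = -2181/400 kN·m

R_A = 399/4000 kN, M_A = 179/400 kN·m, R_B = 11601/4000 kN, M_B = -2181/400 kN·m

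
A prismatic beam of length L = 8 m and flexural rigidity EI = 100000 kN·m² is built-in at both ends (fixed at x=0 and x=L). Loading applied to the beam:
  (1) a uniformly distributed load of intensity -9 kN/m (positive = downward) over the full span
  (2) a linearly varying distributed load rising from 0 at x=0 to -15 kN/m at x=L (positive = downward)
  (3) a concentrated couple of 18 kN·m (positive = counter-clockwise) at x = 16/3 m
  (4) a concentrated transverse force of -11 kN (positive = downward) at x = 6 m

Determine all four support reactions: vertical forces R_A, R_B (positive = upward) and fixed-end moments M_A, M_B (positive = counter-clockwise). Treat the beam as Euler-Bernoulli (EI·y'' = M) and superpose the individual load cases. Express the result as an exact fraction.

Load 1 — uniform load w=-9 kN/m over full span:
  R_A = wL/2 = (-9)·8/2 = -36 kN
  M_A = wL²/12 = (-9)·8²/12 = -48 kN·m
  R_B = wL/2 = (-9)·8/2 = -36 kN
  M_B = -wL²/12 = -(-9)·8²/12 = 48 kN·m
Load 2 — triangular load w₀=-15 kN/m (0→w₀ over full span):
  R_A = 3w₀L/20 = 3·(-15)·8/20 = -18 kN
  M_A = w₀L²/30 = (-15)·8²/30 = -32 kN·m
  R_B = 7w₀L/20 = 7·(-15)·8/20 = -42 kN
  M_B = -w₀L²/20 = -(-15)·8²/20 = 48 kN·m
Load 3 — applied couple M₀=18 kN·m at a=16/3 m (b=L-a=8/3):
  R_A = 6M₀ab/L³ = 6·18·(16/3)·(8/3)/8³ = 3 kN
  M_A = M₀b(2a-b)/L² = 18·(8/3)·(2·(16/3)-(8/3))/8² = 6 kN·m
  R_B = -6M₀ab/L³ = -6·18·(16/3)·(8/3)/8³ = -3 kN
  M_B = M₀a(2b-a)/L² = 18·(16/3)·(2·(8/3)-(16/3))/8² = 0 kN·m
Load 4 — point force P=-11 kN at a=6 m (b=L-a=2):
  R_A = Pb²(3a+b)/L³ = (-11)·2²·(3·6+2)/8³ = -55/32 kN
  M_A = Pab²/L² = (-11)·6·2²/8² = -33/8 kN·m
  R_B = Pa²(a+3b)/L³ = (-11)·6²·(6+3·2)/8³ = -297/32 kN
  M_B = -Pa²b/L² = -(-11)·6²·2/8² = 99/8 kN·m
Superposition: R_A = -1687/32 kN, M_A = -625/8 kN·m, R_B = -2889/32 kN, M_B = 867/8 kN·m

R_A = -1687/32 kN, M_A = -625/8 kN·m, R_B = -2889/32 kN, M_B = 867/8 kN·m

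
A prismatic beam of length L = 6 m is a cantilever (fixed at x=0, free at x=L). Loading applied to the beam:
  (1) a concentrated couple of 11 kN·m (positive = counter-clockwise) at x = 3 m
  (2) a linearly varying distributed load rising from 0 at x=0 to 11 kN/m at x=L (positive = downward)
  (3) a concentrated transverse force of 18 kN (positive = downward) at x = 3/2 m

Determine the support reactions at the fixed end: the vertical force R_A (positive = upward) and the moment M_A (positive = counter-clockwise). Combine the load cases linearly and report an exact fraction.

R_A = 51 kN, M_A = 148 kN·m

Load 1 — applied couple M₀=11 kN·m at a=3 m (b=L-a=3):
  R_A = 0 kN
  M_A = -M₀ = -11 kN·m
Load 2 — triangular load w₀=11 kN/m (0→w₀ over full span):
  R_A = w₀L/2 = 11·6/2 = 33 kN
  M_A = w₀L²/3 = 11·6²/3 = 132 kN·m
Load 3 — point force P=18 kN at a=3/2 m (b=L-a=9/2):
  R_A = P = 18 kN
  M_A = Pa = 18·(3/2) = 27 kN·m
Superposition: R_A = 51 kN, M_A = 148 kN·m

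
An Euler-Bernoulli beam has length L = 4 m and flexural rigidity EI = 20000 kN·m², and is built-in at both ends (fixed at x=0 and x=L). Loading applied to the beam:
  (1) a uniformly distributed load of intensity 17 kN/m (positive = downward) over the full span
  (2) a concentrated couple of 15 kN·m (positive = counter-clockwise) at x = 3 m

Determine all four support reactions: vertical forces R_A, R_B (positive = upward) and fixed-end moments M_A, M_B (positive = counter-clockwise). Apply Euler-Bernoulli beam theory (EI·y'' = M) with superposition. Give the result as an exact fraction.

R_A = 1223/32 kN, M_A = 1313/48 kN·m, R_B = 953/32 kN, M_B = -1223/48 kN·m

Load 1 — uniform load w=17 kN/m over full span:
  R_A = wL/2 = 17·4/2 = 34 kN
  M_A = wL²/12 = 17·4²/12 = 68/3 kN·m
  R_B = wL/2 = 17·4/2 = 34 kN
  M_B = -wL²/12 = -17·4²/12 = -68/3 kN·m
Load 2 — applied couple M₀=15 kN·m at a=3 m (b=L-a=1):
  R_A = 6M₀ab/L³ = 6·15·3·1/4³ = 135/32 kN
  M_A = M₀b(2a-b)/L² = 15·1·(2·3-1)/4² = 75/16 kN·m
  R_B = -6M₀ab/L³ = -6·15·3·1/4³ = -135/32 kN
  M_B = M₀a(2b-a)/L² = 15·3·(2·1-3)/4² = -45/16 kN·m
Superposition: R_A = 1223/32 kN, M_A = 1313/48 kN·m, R_B = 953/32 kN, M_B = -1223/48 kN·m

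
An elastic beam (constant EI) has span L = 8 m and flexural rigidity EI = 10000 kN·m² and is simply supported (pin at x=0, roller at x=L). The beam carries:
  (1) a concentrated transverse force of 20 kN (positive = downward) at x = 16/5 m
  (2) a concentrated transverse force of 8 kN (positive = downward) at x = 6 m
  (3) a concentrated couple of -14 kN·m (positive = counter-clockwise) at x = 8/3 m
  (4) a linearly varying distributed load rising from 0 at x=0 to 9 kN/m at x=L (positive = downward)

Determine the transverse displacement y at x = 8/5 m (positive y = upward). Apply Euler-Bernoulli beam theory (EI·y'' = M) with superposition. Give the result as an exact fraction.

y(8/5) = -2636114/87890625 m

Load 1 — point force P=20 kN at a=16/5 m (b=L-a=24/5):
  y_1 = -Pbx(L²-b²-x²)/(6LEI)  [x≤a] = -20·(24/5)·(8/5)·(8²-(24/5)²-(8/5)²)/(6·8·10000) = -192/15625 m
Load 2 — point force P=8 kN at a=6 m (b=L-a=2):
  y_2 = -Pbx(L²-b²-x²)/(6LEI)  [x≤a] = -8·2·(8/5)·(8²-2²-(8/5)²)/(6·8·10000) = -718/234375 m
Load 3 — applied couple M₀=-14 kN·m at a=8/3 m (b=L-a=16/3):
  y_3 = (M₀x³/(6L)+C₁x)/EI  [x≤a] with C₁=M₀(3b²-L²)/(6L)=-56/9 = ((-14)·(8/5)³/(6·8)+(-56/9)·(8/5))/10000 = -784/703125 m
Load 4 — triangular load w₀=9 kN/m (0→w₀ over full span):
  y_4 = -w₀x(7L⁴-10L²x²+3x⁴)/(360LEI) = -9·(8/5)·(7·8⁴-10·8²·(8/5)²+3·(8/5)⁴)/(360·8·10000) = -132096/9765625 m
Superposition: y = Σ y_i = -2636114/87890625 m ≈ -0.029993 m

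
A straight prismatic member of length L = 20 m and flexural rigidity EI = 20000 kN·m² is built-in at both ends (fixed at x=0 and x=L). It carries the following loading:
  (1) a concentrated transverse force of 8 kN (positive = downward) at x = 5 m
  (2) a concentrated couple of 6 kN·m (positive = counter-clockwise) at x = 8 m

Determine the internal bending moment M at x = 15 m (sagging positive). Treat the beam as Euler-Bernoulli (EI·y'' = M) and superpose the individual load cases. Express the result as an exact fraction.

Load 1 — point force P=8 kN at a=5 m (b=L-a=15):
  M_1 = Pa²(a+3b)(L-x)/L³ - Pa²b/L²  [x>a] = 8·5²·(5+3·15)·(20-15)/20³ - 8·5²·15/20² = -5/4 kN·m
Load 2 — applied couple M₀=6 kN·m at a=8 m (b=L-a=12):
  M_2 = R_Ax - M_A - M₀  [x>a] with R_A=54/125, M_A=18/25 = (54/125)·15 - (18/25) - 6 = -6/25 kN·m
Superposition: M = Σ M_i = -149/100 kN·m ≈ -1.490000 kN·m

M(15) = -149/100 kN·m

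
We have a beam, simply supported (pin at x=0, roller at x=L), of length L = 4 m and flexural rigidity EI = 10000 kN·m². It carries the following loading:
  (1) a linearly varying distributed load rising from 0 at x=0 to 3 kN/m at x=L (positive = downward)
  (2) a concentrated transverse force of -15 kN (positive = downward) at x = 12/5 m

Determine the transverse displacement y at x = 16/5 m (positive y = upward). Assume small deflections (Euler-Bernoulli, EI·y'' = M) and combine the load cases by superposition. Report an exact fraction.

y(16/5) = 8202/9765625 m

Load 1 — triangular load w₀=3 kN/m (0→w₀ over full span):
  y_1 = -w₀x(7L⁴-10L²x²+3x⁴)/(360LEI) = -3·(16/5)·(7·4⁴-10·4²·(16/5)²+3·(16/5)⁴)/(360·4·10000) = -3048/9765625 m
Load 2 — point force P=-15 kN at a=12/5 m (b=L-a=8/5):
  y_2 = -Pa(L-x)(2Lx-a²-x²)/(6LEI)  [x>a] = -(-15)·(12/5)·(4-(16/5))·(2·4·(16/5)-(12/5)²-(16/5)²)/(6·4·10000) = 18/15625 m
Superposition: y = Σ y_i = 8202/9765625 m ≈ 0.000840 m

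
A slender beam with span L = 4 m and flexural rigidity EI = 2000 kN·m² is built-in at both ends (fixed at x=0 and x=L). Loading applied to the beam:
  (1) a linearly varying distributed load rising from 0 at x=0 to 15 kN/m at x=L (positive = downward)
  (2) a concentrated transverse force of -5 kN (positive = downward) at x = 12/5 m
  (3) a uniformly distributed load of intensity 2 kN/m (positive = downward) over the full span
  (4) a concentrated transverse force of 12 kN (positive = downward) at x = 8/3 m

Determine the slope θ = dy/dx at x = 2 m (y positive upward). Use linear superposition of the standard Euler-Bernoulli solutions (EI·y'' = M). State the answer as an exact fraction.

θ(2) = -481/900000 rad

Load 1 — triangular load w₀=15 kN/m (0→w₀ over full span):
  θ_1 = -w₀(2x(L-x)(L-2x)(x+2L)+x²(L-x)²)/(120LEI) = -15·(2·2·(4-2)·(4-2·2)·(2+2·4)+2²·(4-2)²)/(120·4·2000) = -1/4000 rad
Load 2 — point force P=-5 kN at a=12/5 m (b=L-a=8/5):
  θ_2 = -Pb²x(2aL-(3a+b)x)/(2L³EI)  [x≤a] = -(-5)·(8/5)²·2·(2·(12/5)·4-(3·(12/5)+(8/5))·2)/(2·4³·2000) = 1/6250 rad
Load 3 — uniform load w=2 kN/m over full span:
  θ_3 = -wx(L-x)(L-2x)/(12EI) = -2·2·(4-2)·(4-2·2)/(12·2000) = 0 rad
Load 4 — point force P=12 kN at a=8/3 m (b=L-a=4/3):
  θ_4 = -Pb²x(2aL-(3a+b)x)/(2L³EI)  [x≤a] = -12·(4/3)²·2·(2·(8/3)·4-(3·(8/3)+(4/3))·2)/(2·4³·2000) = -1/2250 rad
Superposition: θ = Σ θ_i = -481/900000 rad ≈ -0.000534 rad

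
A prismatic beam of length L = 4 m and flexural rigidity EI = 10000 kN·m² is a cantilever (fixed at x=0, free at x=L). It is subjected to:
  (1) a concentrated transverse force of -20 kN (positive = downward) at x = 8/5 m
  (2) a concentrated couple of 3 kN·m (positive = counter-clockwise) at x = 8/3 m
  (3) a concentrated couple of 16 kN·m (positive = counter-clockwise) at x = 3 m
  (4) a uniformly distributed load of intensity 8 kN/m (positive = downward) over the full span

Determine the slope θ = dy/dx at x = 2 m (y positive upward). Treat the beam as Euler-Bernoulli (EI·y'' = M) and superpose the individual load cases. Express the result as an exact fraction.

θ(2) = -83/75000 rad

Load 1 — point force P=-20 kN at a=8/5 m (b=L-a=12/5):
  θ_1 = -Pa²/(2EI)  [x>a] = -(-20)·(8/5)²/(2·10000) = 8/3125 rad
Load 2 — applied couple M₀=3 kN·m at a=8/3 m (b=L-a=4/3):
  θ_2 = M₀x/EI  [x≤a] = 3·2/10000 = 3/5000 rad
Load 3 — applied couple M₀=16 kN·m at a=3 m (b=L-a=1):
  θ_3 = M₀x/EI  [x≤a] = 16·2/10000 = 2/625 rad
Load 4 — uniform load w=8 kN/m over full span:
  θ_4 = -wx(x²-3Lx+3L²)/(6EI) = -8·2·(2²-3·4·2+3·4²)/(6·10000) = -14/1875 rad
Superposition: θ = Σ θ_i = -83/75000 rad ≈ -0.001107 rad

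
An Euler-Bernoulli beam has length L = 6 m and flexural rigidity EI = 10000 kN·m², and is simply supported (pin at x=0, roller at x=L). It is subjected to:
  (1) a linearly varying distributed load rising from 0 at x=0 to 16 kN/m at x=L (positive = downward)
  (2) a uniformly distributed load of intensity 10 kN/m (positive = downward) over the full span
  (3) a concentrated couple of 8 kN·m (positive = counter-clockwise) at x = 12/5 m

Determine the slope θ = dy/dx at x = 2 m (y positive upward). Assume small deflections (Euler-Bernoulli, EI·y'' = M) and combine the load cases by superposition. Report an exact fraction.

Load 1 — triangular load w₀=16 kN/m (0→w₀ over full span):
  θ_1 = -w₀(7L⁴-30L²x²+15x⁴)/(360LEI) = -16·(7·6⁴-30·6²·2²+15·2⁴)/(360·6·10000) = -104/28125 rad
Load 2 — uniform load w=10 kN/m over full span:
  θ_2 = -w(L³-6Lx²+4x³)/(24EI) = -10·(6³-6·6·2²+4·2³)/(24·10000) = -13/3000 rad
Load 3 — applied couple M₀=8 kN·m at a=12/5 m (b=L-a=18/5):
  θ_3 = (M₀x²/(2L)+C₁)/EI  [x≤a] with C₁=M₀(3b²-L²)/(6L)=16/25 = (8·2²/(2·6)+(16/25))/10000 = 31/93750 rad
Superposition: θ = Σ θ_i = -8663/1125000 rad ≈ -0.007700 rad

θ(2) = -8663/1125000 rad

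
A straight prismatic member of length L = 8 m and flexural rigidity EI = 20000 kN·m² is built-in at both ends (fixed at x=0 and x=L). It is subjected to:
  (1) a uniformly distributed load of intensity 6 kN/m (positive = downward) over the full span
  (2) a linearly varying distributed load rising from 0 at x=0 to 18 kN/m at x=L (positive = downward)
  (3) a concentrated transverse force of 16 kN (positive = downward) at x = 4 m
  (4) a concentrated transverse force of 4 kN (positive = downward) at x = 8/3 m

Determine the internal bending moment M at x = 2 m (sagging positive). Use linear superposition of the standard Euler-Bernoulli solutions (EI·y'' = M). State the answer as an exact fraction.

Load 1 — uniform load w=6 kN/m over full span:
  M_1 = wLx/2 - wL²/12 - wx²/2 = 6·8·2/2 - 6·8²/12 - 6·2²/2 = 4 kN·m
Load 2 — triangular load w₀=18 kN/m (0→w₀ over full span):
  M_2 = 3w₀Lx/20 - w₀L²/30 - w₀x³/(6L) = 3·18·8·2/20 - 18·8²/30 - 18·2³/(6·8) = 9/5 kN·m
Load 3 — point force P=16 kN at a=4 m (b=L-a=4):
  M_3 = Pb²(3a+b)x/L³ - Pab²/L²  [x≤a] = 16·4²·(3·4+4)·2/8³ - 16·4·4²/8² = 0 kN·m
Load 4 — point force P=4 kN at a=8/3 m (b=L-a=16/3):
  M_4 = Pb²(3a+b)x/L³ - Pab²/L²  [x≤a] = 4·(16/3)²·(3·(8/3)+(16/3))·2/8³ - 4·(8/3)·(16/3)²/8² = 32/27 kN·m
Superposition: M = Σ M_i = 943/135 kN·m ≈ 6.985185 kN·m

M(2) = 943/135 kN·m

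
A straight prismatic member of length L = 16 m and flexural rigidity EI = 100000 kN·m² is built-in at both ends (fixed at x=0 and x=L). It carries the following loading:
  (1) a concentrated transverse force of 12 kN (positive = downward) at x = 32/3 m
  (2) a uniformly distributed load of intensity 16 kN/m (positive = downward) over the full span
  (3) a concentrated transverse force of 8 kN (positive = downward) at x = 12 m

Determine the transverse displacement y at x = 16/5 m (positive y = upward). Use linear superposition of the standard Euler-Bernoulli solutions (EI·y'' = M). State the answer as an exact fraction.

Load 1 — point force P=12 kN at a=32/3 m (b=L-a=16/3):
  y_1 = -Pb²x²(3aL-(3a+b)x)/(6L³EI)  [x≤a] = -12·(16/3)²·(16/5)²·(3·(32/3)·16-(3·(32/3)+(16/3))·(16/5))/(6·16³·100000) = -5888/10546875 m
Load 2 — uniform load w=16 kN/m over full span:
  y_2 = -wx²(L-x)²/(24EI) = -16·(16/5)²·(16-(16/5))²/(24·100000) = -65536/5859375 m
Load 3 — point force P=8 kN at a=12 m (b=L-a=4):
  y_3 = -Pb²x²(3aL-(3a+b)x)/(6L³EI)  [x≤a] = -8·4²·(16/5)²·(3·12·16-(3·12+4)·(16/5))/(6·16³·100000) = -56/234375 m
Superposition: y = Σ y_i = -631864/52734375 m ≈ -0.011982 m

y(16/5) = -631864/52734375 m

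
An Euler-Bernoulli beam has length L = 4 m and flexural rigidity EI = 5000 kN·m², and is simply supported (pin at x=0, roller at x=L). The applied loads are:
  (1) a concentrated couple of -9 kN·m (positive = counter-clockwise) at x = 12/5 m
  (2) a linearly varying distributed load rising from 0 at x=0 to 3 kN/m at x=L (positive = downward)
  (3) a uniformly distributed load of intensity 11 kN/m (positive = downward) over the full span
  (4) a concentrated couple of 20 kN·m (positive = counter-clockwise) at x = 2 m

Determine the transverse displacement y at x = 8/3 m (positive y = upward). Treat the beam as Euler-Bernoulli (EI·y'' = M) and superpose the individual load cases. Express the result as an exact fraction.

Load 1 — applied couple M₀=-9 kN·m at a=12/5 m (b=L-a=8/5):
  y_1 = (M₀x³/(6L)-M₀(x-a)²/2+C₁x)/EI  [x>a] with C₁=M₀(3b²-L²)/(6L)=78/25 = ((-9)·(8/3)³/(6·4)-(-9)·((8/3)-(12/5))²/2+(78/25)·(8/3))/5000 = 43/140625 m
Load 2 — triangular load w₀=3 kN/m (0→w₀ over full span):
  y_2 = -w₀x(7L⁴-10L²x²+3x⁴)/(360LEI) = -3·(8/3)·(7·4⁴-10·4²·(8/3)²+3·(8/3)⁴)/(360·4·5000) = -136/151875 m
Load 3 — uniform load w=11 kN/m over full span:
  y_3 = -wx(L³-2Lx²+x³)/(24EI) = -11·(8/3)·(4³-2·4·(8/3)²+(8/3)³)/(24·5000) = -968/151875 m
Load 4 — applied couple M₀=20 kN·m at a=2 m (b=L-a=2):
  y_4 = (M₀x³/(6L)-M₀(x-a)²/2+C₁x)/EI  [x>a] with C₁=M₀(3b²-L²)/(6L)=-10/3 = (20·(8/3)³/(6·4)-20·((8/3)-2)²/2+(-10/3)·(8/3))/5000 = 1/2025 m
Superposition: y = Σ y_i = -8188/1265625 m ≈ -0.006470 m

y(8/3) = -8188/1265625 m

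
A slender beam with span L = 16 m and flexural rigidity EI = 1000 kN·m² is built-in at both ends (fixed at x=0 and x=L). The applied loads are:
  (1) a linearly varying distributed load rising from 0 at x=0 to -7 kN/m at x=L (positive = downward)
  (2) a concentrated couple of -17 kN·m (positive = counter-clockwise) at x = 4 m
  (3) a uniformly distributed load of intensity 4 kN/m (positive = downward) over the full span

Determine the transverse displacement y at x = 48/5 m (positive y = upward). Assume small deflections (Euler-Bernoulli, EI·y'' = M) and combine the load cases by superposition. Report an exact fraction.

y(48/5) = -221092/1953125 m

Load 1 — triangular load w₀=-7 kN/m (0→w₀ over full span):
  y_1 = -w₀x²(L-x)²(x+2L)/(120LEI) = -(-7)·(48/5)²·(16-(48/5))²·((48/5)+2·16)/(120·16·1000) = 1118208/1953125 m
Load 2 — applied couple M₀=-17 kN·m at a=4 m (b=L-a=12):
  y_2 = (R_Ax³/6 - M_Ax²/2 - M₀(x-a)²/2)/EI  [x>a] with R_A=-153/128, M_A=51/16 = ((-153/128)·(48/5)³/6 - (51/16)·(48/5)²/2 - (-17)·((48/5)-4)²/2)/1000 = -884/15625 m
Load 3 — uniform load w=4 kN/m over full span:
  y_3 = -wx²(L-x)²/(24EI) = -4·(48/5)²·(16-(48/5))²/(24·1000) = -49152/78125 m
Superposition: y = Σ y_i = -221092/1953125 m ≈ -0.113199 m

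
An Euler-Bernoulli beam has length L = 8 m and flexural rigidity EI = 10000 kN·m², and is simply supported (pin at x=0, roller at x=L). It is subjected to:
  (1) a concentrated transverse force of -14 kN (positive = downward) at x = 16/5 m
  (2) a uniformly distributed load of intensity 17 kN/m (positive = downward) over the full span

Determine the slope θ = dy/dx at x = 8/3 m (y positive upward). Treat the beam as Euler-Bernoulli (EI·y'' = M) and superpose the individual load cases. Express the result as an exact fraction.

Load 1 — point force P=-14 kN at a=16/5 m (b=L-a=24/5):
  θ_1 = -Pb(L²-b²-3x²)/(6LEI)  [x≤a] = -(-14)·(24/5)·(8²-(24/5)²-3·(8/3)²)/(6·8·10000) = 644/234375 rad
Load 2 — uniform load w=17 kN/m over full span:
  θ_2 = -w(L³-6Lx²+4x³)/(24EI) = -17·(8³-6·8·(8/3)²+4·(8/3)³)/(24·10000) = -884/50625 rad
Superposition: θ = Σ θ_i = -93112/6328125 rad ≈ -0.014714 rad

θ(8/3) = -93112/6328125 rad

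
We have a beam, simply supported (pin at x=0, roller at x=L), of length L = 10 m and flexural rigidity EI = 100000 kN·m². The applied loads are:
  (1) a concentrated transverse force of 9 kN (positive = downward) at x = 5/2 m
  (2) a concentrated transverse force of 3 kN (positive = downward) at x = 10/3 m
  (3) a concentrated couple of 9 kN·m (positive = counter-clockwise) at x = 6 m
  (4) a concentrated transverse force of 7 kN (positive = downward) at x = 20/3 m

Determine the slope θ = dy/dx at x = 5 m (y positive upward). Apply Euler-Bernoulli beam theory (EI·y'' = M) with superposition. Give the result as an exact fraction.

Load 1 — point force P=9 kN at a=5/2 m (b=L-a=15/2):
  θ_1 = -Pa(2L²-6Lx+3x²+a²)/(6LEI)  [x>a] = -9·(5/2)·(2·10²-6·10·5+3·5²+(5/2)²)/(6·10·100000) = 9/128000 rad
Load 2 — point force P=3 kN at a=10/3 m (b=L-a=20/3):
  θ_2 = -Pa(2L²-6Lx+3x²+a²)/(6LEI)  [x>a] = -3·(10/3)·(2·10²-6·10·5+3·5²+(10/3)²)/(6·10·100000) = 1/43200 rad
Load 3 — applied couple M₀=9 kN·m at a=6 m (b=L-a=4):
  θ_3 = (M₀x²/(2L)+C₁)/EI  [x≤a] with C₁=M₀(3b²-L²)/(6L)=-39/5 = (9·5²/(2·10)+(-39/5))/100000 = 69/2000000 rad
Load 4 — point force P=7 kN at a=20/3 m (b=L-a=10/3):
  θ_4 = -Pb(L²-b²-3x²)/(6LEI)  [x≤a] = -7·(10/3)·(10²-(10/3)²-3·5²)/(6·10·100000) = -7/129600 rad
Superposition: θ = Σ θ_i = 95837/1296000000 rad ≈ 0.000074 rad

θ(5) = 95837/1296000000 rad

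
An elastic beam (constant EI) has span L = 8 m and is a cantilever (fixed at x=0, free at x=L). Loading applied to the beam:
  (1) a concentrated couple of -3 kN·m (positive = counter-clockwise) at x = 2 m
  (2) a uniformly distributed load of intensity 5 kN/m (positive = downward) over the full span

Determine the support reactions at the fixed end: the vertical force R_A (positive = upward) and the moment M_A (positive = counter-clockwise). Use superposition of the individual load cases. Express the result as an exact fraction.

R_A = 40 kN, M_A = 163 kN·m

Load 1 — applied couple M₀=-3 kN·m at a=2 m (b=L-a=6):
  R_A = 0 kN
  M_A = -M₀ = -(-3) = 3 kN·m
Load 2 — uniform load w=5 kN/m over full span:
  R_A = wL = 5·8 = 40 kN
  M_A = wL²/2 = 5·8²/2 = 160 kN·m
Superposition: R_A = 40 kN, M_A = 163 kN·m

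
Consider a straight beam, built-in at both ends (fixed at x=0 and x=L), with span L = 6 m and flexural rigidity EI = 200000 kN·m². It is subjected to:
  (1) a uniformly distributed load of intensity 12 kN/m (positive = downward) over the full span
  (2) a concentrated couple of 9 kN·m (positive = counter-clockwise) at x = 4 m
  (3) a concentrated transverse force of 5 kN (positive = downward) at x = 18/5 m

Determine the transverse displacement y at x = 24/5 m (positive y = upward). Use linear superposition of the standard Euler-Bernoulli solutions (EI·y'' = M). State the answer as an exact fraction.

Load 1 — uniform load w=12 kN/m over full span:
  y_1 = -wx²(L-x)²/(24EI) = -12·(24/5)²·(6-(24/5))²/(24·200000) = -162/1953125 m
Load 2 — applied couple M₀=9 kN·m at a=4 m (b=L-a=2):
  y_2 = (R_Ax³/6 - M_Ax²/2 - M₀(x-a)²/2)/EI  [x>a] with R_A=2, M_A=3 = (2·(24/5)³/6 - 3·(24/5)²/2 - 9·((24/5)-4)²/2)/200000 = -9/3125000 m
Load 3 — point force P=5 kN at a=18/5 m (b=L-a=12/5):
  y_3 = -Pa²(L-x)²(3bL-(3b+a)(L-x))/(6L³EI)  [x>a] = -5·(18/5)²·(6-(24/5))²·(3·(12/5)·6-(3·(12/5)+(18/5))·(6-(24/5)))/(6·6³·200000) = -1701/156250000 m
Superposition: y = Σ y_i = -15111/156250000 m ≈ -0.000097 m

y(24/5) = -15111/156250000 m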